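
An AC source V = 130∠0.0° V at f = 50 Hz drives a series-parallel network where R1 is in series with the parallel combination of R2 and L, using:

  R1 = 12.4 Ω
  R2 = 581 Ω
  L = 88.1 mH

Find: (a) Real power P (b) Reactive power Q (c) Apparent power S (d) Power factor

Step 1 — Angular frequency: ω = 2π·f = 2π·50 = 314.2 rad/s.
Step 2 — Component impedances:
  R1: Z = R = 12.4 Ω
  R2: Z = R = 581 Ω
  L: Z = jωL = j·314.2·0.0881 = 0 + j27.68 Ω
Step 3 — Parallel branch: R2 || L = 1/(1/R2 + 1/L) = 1.316 + j27.61 Ω.
Step 4 — Series with R1: Z_total = R1 + (R2 || L) = 13.72 + j27.61 Ω = 30.83∠63.6° Ω.
Step 5 — Source phasor: V = 130∠0.0° V = 130 V.
Step 6 — Current: I = V / Z = 1.875 - j3.776 A = 4.216∠-63.6° A.
Step 7 — Complex power: S = V·I* = 243.8 + j490.9 VA.
Step 8 — Real power: P = Re(S) = 243.8 W.
Step 9 — Reactive power: Q = Im(S) = 490.9 VAR.
Step 10 — Apparent power: |S| = 548.1 VA.
Step 11 — Power factor: PF = P/|S| = 0.4448 (lagging).

(a) P = 243.8 W  (b) Q = 490.9 VAR  (c) S = 548.1 VA  (d) PF = 0.4448 (lagging)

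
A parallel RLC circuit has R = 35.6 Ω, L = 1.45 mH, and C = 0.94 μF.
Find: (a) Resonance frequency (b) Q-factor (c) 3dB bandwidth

Step 1 — Resonance: ω₀ = 1/√(LC) = 1/√(0.00145·9.4e-07) = 2.709e+04 rad/s.
Step 2 — f₀ = ω₀/(2π) = 4311 Hz.
Step 3 — Parallel Q: Q = R/(ω₀L) = 35.6/(2.709e+04·0.00145) = 0.9064.
Step 4 — Bandwidth: Δω = ω₀/Q = 2.988e+04 rad/s; BW = Δω/(2π) = 4756 Hz.

(a) f₀ = 4311 Hz  (b) Q = 0.9064  (c) BW = 4756 Hz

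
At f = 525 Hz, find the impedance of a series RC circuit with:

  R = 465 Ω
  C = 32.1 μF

Step 1 — Angular frequency: ω = 2π·f = 2π·525 = 3299 rad/s.
Step 2 — Component impedances:
  R: Z = R = 465 Ω
  C: Z = 1/(jωC) = -j/(ω·C) = 0 - j9.444 Ω
Step 3 — Series combination: Z_total = R + C = 465 - j9.444 Ω = 465.1∠-1.2° Ω.

Z = 465 - j9.444 Ω = 465.1∠-1.2° Ω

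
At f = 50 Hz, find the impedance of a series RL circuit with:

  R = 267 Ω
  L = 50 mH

Step 1 — Angular frequency: ω = 2π·f = 2π·50 = 314.2 rad/s.
Step 2 — Component impedances:
  R: Z = R = 267 Ω
  L: Z = jωL = j·314.2·0.05 = 0 + j15.71 Ω
Step 3 — Series combination: Z_total = R + L = 267 + j15.71 Ω = 267.5∠3.4° Ω.

Z = 267 + j15.71 Ω = 267.5∠3.4° Ω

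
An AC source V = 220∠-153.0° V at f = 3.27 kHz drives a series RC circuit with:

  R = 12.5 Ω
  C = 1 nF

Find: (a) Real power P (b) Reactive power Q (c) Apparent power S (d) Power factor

Step 1 — Angular frequency: ω = 2π·f = 2π·3270 = 2.055e+04 rad/s.
Step 2 — Component impedances:
  R: Z = R = 12.5 Ω
  C: Z = 1/(jωC) = -j/(ω·C) = 0 - j4.867e+04 Ω
Step 3 — Series combination: Z_total = R + C = 12.5 - j4.867e+04 Ω = 4.867e+04∠-90.0° Ω.
Step 4 — Source phasor: V = 220∠-153.0° V = -196 - j99.88 V.
Step 5 — Current: I = V / Z = 0.002051 - j0.004028 A = 0.00452∠-63.0° A.
Step 6 — Complex power: S = V·I* = 0.0002554 - j0.9944 VA.
Step 7 — Real power: P = Re(S) = 0.0002554 W.
Step 8 — Reactive power: Q = Im(S) = -0.9944 VAR.
Step 9 — Apparent power: |S| = 0.9944 VA.
Step 10 — Power factor: PF = P/|S| = 0.0002568 (leading).

(a) P = 0.0002554 W  (b) Q = -0.9944 VAR  (c) S = 0.9944 VA  (d) PF = 0.0002568 (leading)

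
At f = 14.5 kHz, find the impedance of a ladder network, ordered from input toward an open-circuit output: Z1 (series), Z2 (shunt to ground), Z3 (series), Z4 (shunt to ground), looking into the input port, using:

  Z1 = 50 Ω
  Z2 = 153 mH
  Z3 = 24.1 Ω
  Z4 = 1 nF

Step 1 — Angular frequency: ω = 2π·f = 2π·1.45e+04 = 9.111e+04 rad/s.
Step 2 — Component impedances:
  Z1: Z = R = 50 Ω
  Z2: Z = jωL = j·9.111e+04·0.153 = 0 + j1.394e+04 Ω
  Z3: Z = R = 24.1 Ω
  Z4: Z = 1/(jωC) = -j/(ω·C) = 0 - j1.098e+04 Ω
Step 3 — Ladder network (open output): work backward from the far end, alternating series and parallel combinations. Z_in = 583.3 - j5.163e+04 Ω = 5.164e+04∠-89.4° Ω.

Z = 583.3 - j5.163e+04 Ω = 5.164e+04∠-89.4° Ω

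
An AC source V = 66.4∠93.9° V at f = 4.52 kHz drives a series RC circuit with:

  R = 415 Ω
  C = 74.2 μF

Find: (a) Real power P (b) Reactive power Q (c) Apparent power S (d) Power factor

Step 1 — Angular frequency: ω = 2π·f = 2π·4520 = 2.84e+04 rad/s.
Step 2 — Component impedances:
  R: Z = R = 415 Ω
  C: Z = 1/(jωC) = -j/(ω·C) = 0 - j0.4745 Ω
Step 3 — Series combination: Z_total = R + C = 415 - j0.4745 Ω = 415∠-0.1° Ω.
Step 4 — Source phasor: V = 66.4∠93.9° V = -4.516 + j66.25 V.
Step 5 — Current: I = V / Z = -0.01106 + j0.1596 A = 0.16∠94.0° A.
Step 6 — Complex power: S = V·I* = 10.62 - j0.01215 VA.
Step 7 — Real power: P = Re(S) = 10.62 W.
Step 8 — Reactive power: Q = Im(S) = -0.01215 VAR.
Step 9 — Apparent power: |S| = 10.62 VA.
Step 10 — Power factor: PF = P/|S| = 1 (leading).

(a) P = 10.62 W  (b) Q = -0.01215 VAR  (c) S = 10.62 VA  (d) PF = 1 (leading)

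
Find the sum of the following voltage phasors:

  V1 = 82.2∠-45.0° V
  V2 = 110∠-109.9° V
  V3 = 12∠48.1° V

Step 1 — Convert each phasor to rectangular form:
  V1 = 82.2·(cos(-45.0°) + j·sin(-45.0°)) = 58.12 - j58.12 V
  V2 = 110·(cos(-109.9°) + j·sin(-109.9°)) = -37.44 - j103.4 V
  V3 = 12·(cos(48.1°) + j·sin(48.1°)) = 8.014 + j8.932 V
Step 2 — Sum components: V_total = 28.7 - j152.6 V.
Step 3 — Convert to polar: |V_total| = 155.3 V, ∠V_total = -79.4°.

V_total = 155.3∠-79.4° V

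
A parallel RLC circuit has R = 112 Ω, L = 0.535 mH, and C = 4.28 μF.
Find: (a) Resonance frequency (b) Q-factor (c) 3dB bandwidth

Step 1 — Resonance: ω₀ = 1/√(LC) = 1/√(0.000535·4.28e-06) = 2.09e+04 rad/s.
Step 2 — f₀ = ω₀/(2π) = 3326 Hz.
Step 3 — Parallel Q: Q = R/(ω₀L) = 112/(2.09e+04·0.000535) = 10.02.
Step 4 — Bandwidth: Δω = ω₀/Q = 2086 rad/s; BW = Δω/(2π) = 332 Hz.

(a) f₀ = 3326 Hz  (b) Q = 10.02  (c) BW = 332 Hz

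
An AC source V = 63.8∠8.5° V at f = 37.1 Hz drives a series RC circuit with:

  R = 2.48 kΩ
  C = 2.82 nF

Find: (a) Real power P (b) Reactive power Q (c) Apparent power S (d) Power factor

Step 1 — Angular frequency: ω = 2π·f = 2π·37.1 = 233.1 rad/s.
Step 2 — Component impedances:
  R: Z = R = 2480 Ω
  C: Z = 1/(jωC) = -j/(ω·C) = 0 - j1.521e+06 Ω
Step 3 — Series combination: Z_total = R + C = 2480 - j1.521e+06 Ω = 1.521e+06∠-89.9° Ω.
Step 4 — Source phasor: V = 63.8∠8.5° V = 63.1 + j9.43 V.
Step 5 — Current: I = V / Z = -6.131e-06 + j4.149e-05 A = 4.194e-05∠98.4° A.
Step 6 — Complex power: S = V·I* = 4.362e-06 - j0.002676 VA.
Step 7 — Real power: P = Re(S) = 4.362e-06 W.
Step 8 — Reactive power: Q = Im(S) = -0.002676 VAR.
Step 9 — Apparent power: |S| = 0.002676 VA.
Step 10 — Power factor: PF = P/|S| = 0.00163 (leading).

(a) P = 4.362e-06 W  (b) Q = -0.002676 VAR  (c) S = 0.002676 VA  (d) PF = 0.00163 (leading)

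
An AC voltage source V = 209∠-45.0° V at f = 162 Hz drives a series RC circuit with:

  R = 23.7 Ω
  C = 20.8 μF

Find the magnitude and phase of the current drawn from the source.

Step 1 — Angular frequency: ω = 2π·f = 2π·162 = 1018 rad/s.
Step 2 — Component impedances:
  R: Z = R = 23.7 Ω
  C: Z = 1/(jωC) = -j/(ω·C) = 0 - j47.23 Ω
Step 3 — Series combination: Z_total = R + C = 23.7 - j47.23 Ω = 52.85∠-63.4° Ω.
Step 4 — Source phasor: V = 209∠-45.0° V = 147.8 - j147.8 V.
Step 5 — Ohm's law: I = V / Z_total = (147.8 - j147.8) / (23.7 - j47.23) = 3.754 + j1.245 A.
Step 6 — Convert to polar: |I| = 3.955 A, ∠I = 18.4°.

I = 3.955∠18.4° A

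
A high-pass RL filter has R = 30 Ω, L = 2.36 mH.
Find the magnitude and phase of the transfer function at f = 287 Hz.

Step 1 — Angular frequency: ω = 2π·287 = 1803 rad/s.
Step 2 — Transfer function: H(jω) = jωL/(R + jωL).
Step 3 — Numerator jωL = j·4.256; denominator R + jωL = 30 + j4.256.
Step 4 — H = 0.01973 + j0.1391.
Step 5 — Magnitude: |H| = 0.1405 (-17.0 dB); phase: φ = 81.9°.

|H| = 0.1405 (-17.0 dB), φ = 81.9°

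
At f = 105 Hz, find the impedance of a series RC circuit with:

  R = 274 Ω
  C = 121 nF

Step 1 — Angular frequency: ω = 2π·f = 2π·105 = 659.7 rad/s.
Step 2 — Component impedances:
  R: Z = R = 274 Ω
  C: Z = 1/(jωC) = -j/(ω·C) = 0 - j1.253e+04 Ω
Step 3 — Series combination: Z_total = R + C = 274 - j1.253e+04 Ω = 1.253e+04∠-88.7° Ω.

Z = 274 - j1.253e+04 Ω = 1.253e+04∠-88.7° Ω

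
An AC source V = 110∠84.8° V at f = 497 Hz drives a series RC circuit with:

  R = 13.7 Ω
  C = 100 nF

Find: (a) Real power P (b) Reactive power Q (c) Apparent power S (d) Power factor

Step 1 — Angular frequency: ω = 2π·f = 2π·497 = 3123 rad/s.
Step 2 — Component impedances:
  R: Z = R = 13.7 Ω
  C: Z = 1/(jωC) = -j/(ω·C) = 0 - j3202 Ω
Step 3 — Series combination: Z_total = R + C = 13.7 - j3202 Ω = 3202∠-89.8° Ω.
Step 4 — Source phasor: V = 110∠84.8° V = 9.97 + j109.5 V.
Step 5 — Current: I = V / Z = -0.03419 + j0.00326 A = 0.03435∠174.6° A.
Step 6 — Complex power: S = V·I* = 0.01616 - j3.778 VA.
Step 7 — Real power: P = Re(S) = 0.01616 W.
Step 8 — Reactive power: Q = Im(S) = -3.778 VAR.
Step 9 — Apparent power: |S| = 3.778 VA.
Step 10 — Power factor: PF = P/|S| = 0.004278 (leading).

(a) P = 0.01616 W  (b) Q = -3.778 VAR  (c) S = 3.778 VA  (d) PF = 0.004278 (leading)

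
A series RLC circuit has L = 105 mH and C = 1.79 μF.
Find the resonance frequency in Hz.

Step 1 — Resonance condition Im(Z)=0 gives ω₀ = 1/√(LC).
Step 2 — ω₀ = 1/√(0.105·1.79e-06) = 2307 rad/s.
Step 3 — f₀ = ω₀/(2π) = 367.1 Hz.

f₀ = 367.1 Hz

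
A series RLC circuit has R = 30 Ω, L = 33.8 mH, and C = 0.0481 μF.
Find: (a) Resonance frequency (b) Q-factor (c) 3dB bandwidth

Step 1 — Resonance: ω₀ = 1/√(LC) = 1/√(0.0338·4.81e-08) = 2.48e+04 rad/s.
Step 2 — f₀ = ω₀/(2π) = 3947 Hz.
Step 3 — Series Q: Q = ω₀L/R = 2.48e+04·0.0338/30 = 27.94.
Step 4 — Bandwidth: Δω = ω₀/Q = 887.6 rad/s; BW = Δω/(2π) = 141.3 Hz.

(a) f₀ = 3947 Hz  (b) Q = 27.94  (c) BW = 141.3 Hz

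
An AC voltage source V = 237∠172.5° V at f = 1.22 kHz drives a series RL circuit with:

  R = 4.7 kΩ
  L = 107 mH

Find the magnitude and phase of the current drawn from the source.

Step 1 — Angular frequency: ω = 2π·f = 2π·1220 = 7665 rad/s.
Step 2 — Component impedances:
  R: Z = R = 4700 Ω
  L: Z = jωL = j·7665·0.107 = 0 + j820.2 Ω
Step 3 — Series combination: Z_total = R + L = 4700 + j820.2 Ω = 4771∠9.9° Ω.
Step 4 — Source phasor: V = 237∠172.5° V = -235 + j30.93 V.
Step 5 — Ohm's law: I = V / Z_total = (-235 + j30.93) / (4700 + j820.2) = -0.0474 + j0.01485 A.
Step 6 — Convert to polar: |I| = 0.04967 A, ∠I = 162.6°.

I = 0.04967∠162.6° A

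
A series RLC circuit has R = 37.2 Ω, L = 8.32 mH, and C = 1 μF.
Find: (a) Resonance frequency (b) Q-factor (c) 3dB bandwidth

Step 1 — Resonance: ω₀ = 1/√(LC) = 1/√(0.00832·1e-06) = 1.096e+04 rad/s.
Step 2 — f₀ = ω₀/(2π) = 1745 Hz.
Step 3 — Series Q: Q = ω₀L/R = 1.096e+04·0.00832/37.2 = 2.452.
Step 4 — Bandwidth: Δω = ω₀/Q = 4471 rad/s; BW = Δω/(2π) = 711.6 Hz.

(a) f₀ = 1745 Hz  (b) Q = 2.452  (c) BW = 711.6 Hz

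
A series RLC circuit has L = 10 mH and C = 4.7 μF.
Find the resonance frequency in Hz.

Step 1 — Resonance condition Im(Z)=0 gives ω₀ = 1/√(LC).
Step 2 — ω₀ = 1/√(0.01·4.7e-06) = 4613 rad/s.
Step 3 — f₀ = ω₀/(2π) = 734.1 Hz.

f₀ = 734.1 Hz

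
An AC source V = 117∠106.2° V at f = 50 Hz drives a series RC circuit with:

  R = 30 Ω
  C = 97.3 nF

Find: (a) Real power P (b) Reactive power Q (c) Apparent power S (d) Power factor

Step 1 — Angular frequency: ω = 2π·f = 2π·50 = 314.2 rad/s.
Step 2 — Component impedances:
  R: Z = R = 30 Ω
  C: Z = 1/(jωC) = -j/(ω·C) = 0 - j3.271e+04 Ω
Step 3 — Series combination: Z_total = R + C = 30 - j3.271e+04 Ω = 3.271e+04∠-89.9° Ω.
Step 4 — Source phasor: V = 117∠106.2° V = -32.64 + j112.4 V.
Step 5 — Current: I = V / Z = -0.003435 - j0.0009946 A = 0.003576∠-163.9° A.
Step 6 — Complex power: S = V·I* = 0.0003837 - j0.4184 VA.
Step 7 — Real power: P = Re(S) = 0.0003837 W.
Step 8 — Reactive power: Q = Im(S) = -0.4184 VAR.
Step 9 — Apparent power: |S| = 0.4184 VA.
Step 10 — Power factor: PF = P/|S| = 0.000917 (leading).

(a) P = 0.0003837 W  (b) Q = -0.4184 VAR  (c) S = 0.4184 VA  (d) PF = 0.000917 (leading)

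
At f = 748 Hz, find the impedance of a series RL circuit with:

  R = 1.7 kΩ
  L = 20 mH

Step 1 — Angular frequency: ω = 2π·f = 2π·748 = 4700 rad/s.
Step 2 — Component impedances:
  R: Z = R = 1700 Ω
  L: Z = jωL = j·4700·0.02 = 0 + j94 Ω
Step 3 — Series combination: Z_total = R + L = 1700 + j94 Ω = 1703∠3.2° Ω.

Z = 1700 + j94 Ω = 1703∠3.2° Ω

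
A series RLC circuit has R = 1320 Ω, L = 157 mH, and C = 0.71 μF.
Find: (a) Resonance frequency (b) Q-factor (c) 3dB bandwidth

Step 1 — Resonance: ω₀ = 1/√(LC) = 1/√(0.157·7.1e-07) = 2995 rad/s.
Step 2 — f₀ = ω₀/(2π) = 476.7 Hz.
Step 3 — Series Q: Q = ω₀L/R = 2995·0.157/1320 = 0.3562.
Step 4 — Bandwidth: Δω = ω₀/Q = 8408 rad/s; BW = Δω/(2π) = 1338 Hz.

(a) f₀ = 476.7 Hz  (b) Q = 0.3562  (c) BW = 1338 Hz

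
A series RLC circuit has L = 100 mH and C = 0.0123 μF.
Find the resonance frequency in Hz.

Step 1 — Resonance condition Im(Z)=0 gives ω₀ = 1/√(LC).
Step 2 — ω₀ = 1/√(0.1·1.23e-08) = 2.851e+04 rad/s.
Step 3 — f₀ = ω₀/(2π) = 4538 Hz.

f₀ = 4538 Hz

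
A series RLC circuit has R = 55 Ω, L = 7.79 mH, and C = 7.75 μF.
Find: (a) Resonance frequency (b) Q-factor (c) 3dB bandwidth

Step 1 — Resonance: ω₀ = 1/√(LC) = 1/√(0.00779·7.75e-06) = 4070 rad/s.
Step 2 — f₀ = ω₀/(2π) = 647.7 Hz.
Step 3 — Series Q: Q = ω₀L/R = 4070·0.00779/55 = 0.5764.
Step 4 — Bandwidth: Δω = ω₀/Q = 7060 rad/s; BW = Δω/(2π) = 1124 Hz.

(a) f₀ = 647.7 Hz  (b) Q = 0.5764  (c) BW = 1124 Hz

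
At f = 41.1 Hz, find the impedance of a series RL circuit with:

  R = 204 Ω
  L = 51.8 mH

Step 1 — Angular frequency: ω = 2π·f = 2π·41.1 = 258.2 rad/s.
Step 2 — Component impedances:
  R: Z = R = 204 Ω
  L: Z = jωL = j·258.2·0.0518 = 0 + j13.38 Ω
Step 3 — Series combination: Z_total = R + L = 204 + j13.38 Ω = 204.4∠3.8° Ω.

Z = 204 + j13.38 Ω = 204.4∠3.8° Ω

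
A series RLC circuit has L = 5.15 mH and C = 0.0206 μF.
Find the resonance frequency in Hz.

Step 1 — Resonance condition Im(Z)=0 gives ω₀ = 1/√(LC).
Step 2 — ω₀ = 1/√(0.00515·2.06e-08) = 9.709e+04 rad/s.
Step 3 — f₀ = ω₀/(2π) = 1.545e+04 Hz.

f₀ = 1.545e+04 Hz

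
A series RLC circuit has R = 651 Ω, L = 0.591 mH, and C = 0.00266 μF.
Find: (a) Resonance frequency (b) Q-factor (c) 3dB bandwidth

Step 1 — Resonance: ω₀ = 1/√(LC) = 1/√(0.000591·2.66e-09) = 7.976e+05 rad/s.
Step 2 — f₀ = ω₀/(2π) = 1.269e+05 Hz.
Step 3 — Series Q: Q = ω₀L/R = 7.976e+05·0.000591/651 = 0.7241.
Step 4 — Bandwidth: Δω = ω₀/Q = 1.102e+06 rad/s; BW = Δω/(2π) = 1.753e+05 Hz.

(a) f₀ = 1.269e+05 Hz  (b) Q = 0.7241  (c) BW = 1.753e+05 Hz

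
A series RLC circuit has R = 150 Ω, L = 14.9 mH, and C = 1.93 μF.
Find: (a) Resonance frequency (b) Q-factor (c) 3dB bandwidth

Step 1 — Resonance: ω₀ = 1/√(LC) = 1/√(0.0149·1.93e-06) = 5897 rad/s.
Step 2 — f₀ = ω₀/(2π) = 938.5 Hz.
Step 3 — Series Q: Q = ω₀L/R = 5897·0.0149/150 = 0.5858.
Step 4 — Bandwidth: Δω = ω₀/Q = 1.007e+04 rad/s; BW = Δω/(2π) = 1602 Hz.

(a) f₀ = 938.5 Hz  (b) Q = 0.5858  (c) BW = 1602 Hz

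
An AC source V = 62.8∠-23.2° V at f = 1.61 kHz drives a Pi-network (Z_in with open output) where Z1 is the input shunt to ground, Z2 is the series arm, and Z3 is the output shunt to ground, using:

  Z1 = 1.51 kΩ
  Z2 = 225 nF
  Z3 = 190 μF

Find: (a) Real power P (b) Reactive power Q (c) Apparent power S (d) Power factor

Step 1 — Angular frequency: ω = 2π·f = 2π·1610 = 1.012e+04 rad/s.
Step 2 — Component impedances:
  Z1: Z = R = 1510 Ω
  Z2: Z = 1/(jωC) = -j/(ω·C) = 0 - j439.4 Ω
  Z3: Z = 1/(jωC) = -j/(ω·C) = 0 - j0.5203 Ω
Step 3 — With open output, the series arm Z2 and the output shunt Z3 appear in series to ground: Z2 + Z3 = 0 - j439.9 Ω.
Step 4 — Parallel with input shunt Z1: Z_in = Z1 || (Z2 + Z3) = 118.1 - j405.5 Ω = 422.3∠-73.8° Ω.
Step 5 — Source phasor: V = 62.8∠-23.2° V = 57.72 - j24.74 V.
Step 6 — Current: I = V / Z = 0.09447 + j0.1148 A = 0.1487∠50.6° A.
Step 7 — Complex power: S = V·I* = 2.612 - j8.966 VA.
Step 8 — Real power: P = Re(S) = 2.612 W.
Step 9 — Reactive power: Q = Im(S) = -8.966 VAR.
Step 10 — Apparent power: |S| = 9.339 VA.
Step 11 — Power factor: PF = P/|S| = 0.2797 (leading).

(a) P = 2.612 W  (b) Q = -8.966 VAR  (c) S = 9.339 VA  (d) PF = 0.2797 (leading)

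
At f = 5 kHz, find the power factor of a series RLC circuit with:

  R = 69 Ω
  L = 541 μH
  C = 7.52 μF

Step 1 — Angular frequency: ω = 2π·f = 2π·5000 = 3.142e+04 rad/s.
Step 2 — Component impedances:
  R: Z = R = 69 Ω
  L: Z = jωL = j·3.142e+04·0.000541 = 0 + j17 Ω
  C: Z = 1/(jωC) = -j/(ω·C) = 0 - j4.233 Ω
Step 3 — Series combination: Z_total = R + L + C = 69 + j12.76 Ω = 70.17∠10.5° Ω.
Step 4 — Power factor: PF = cos(φ) = Re(Z)/|Z| = 69/70.17 = 0.9833.
Step 5 — Type: Im(Z) = 12.76 ⇒ lagging (phase φ = 10.5°).

PF = 0.9833 (lagging, φ = 10.5°)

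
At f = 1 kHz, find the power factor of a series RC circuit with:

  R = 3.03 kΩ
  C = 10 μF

Step 1 — Angular frequency: ω = 2π·f = 2π·1000 = 6283 rad/s.
Step 2 — Component impedances:
  R: Z = R = 3030 Ω
  C: Z = 1/(jωC) = -j/(ω·C) = 0 - j15.92 Ω
Step 3 — Series combination: Z_total = R + C = 3030 - j15.92 Ω = 3030∠-0.3° Ω.
Step 4 — Power factor: PF = cos(φ) = Re(Z)/|Z| = 3030/3030 = 1.
Step 5 — Type: Im(Z) = -15.92 ⇒ leading (phase φ = -0.3°).

PF = 1 (leading, φ = -0.3°)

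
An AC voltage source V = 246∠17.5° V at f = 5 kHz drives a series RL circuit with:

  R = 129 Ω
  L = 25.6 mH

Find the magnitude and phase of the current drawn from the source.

Step 1 — Angular frequency: ω = 2π·f = 2π·5000 = 3.142e+04 rad/s.
Step 2 — Component impedances:
  R: Z = R = 129 Ω
  L: Z = jωL = j·3.142e+04·0.0256 = 0 + j804.2 Ω
Step 3 — Series combination: Z_total = R + L = 129 + j804.2 Ω = 814.5∠80.9° Ω.
Step 4 — Source phasor: V = 246∠17.5° V = 234.6 + j73.97 V.
Step 5 — Ohm's law: I = V / Z_total = (234.6 + j73.97) / (129 + j804.2) = 0.1353 - j0.27 A.
Step 6 — Convert to polar: |I| = 0.302 A, ∠I = -63.4°.

I = 0.302∠-63.4° A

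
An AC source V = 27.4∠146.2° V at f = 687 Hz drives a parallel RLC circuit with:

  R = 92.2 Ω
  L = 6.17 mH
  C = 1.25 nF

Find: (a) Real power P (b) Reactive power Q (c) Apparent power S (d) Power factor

Step 1 — Angular frequency: ω = 2π·f = 2π·687 = 4317 rad/s.
Step 2 — Component impedances:
  R: Z = R = 92.2 Ω
  L: Z = jωL = j·4317·0.00617 = 0 + j26.63 Ω
  C: Z = 1/(jωC) = -j/(ω·C) = 0 - j1.853e+05 Ω
Step 3 — Parallel combination: 1/Z_total = 1/R + 1/L + 1/C; Z_total = 7.103 + j24.58 Ω = 25.59∠73.9° Ω.
Step 4 — Source phasor: V = 27.4∠146.2° V = -22.77 + j15.24 V.
Step 5 — Current: I = V / Z = 0.3253 + j1.02 A = 1.071∠72.3° A.
Step 6 — Complex power: S = V·I* = 8.143 + j28.18 VA.
Step 7 — Real power: P = Re(S) = 8.143 W.
Step 8 — Reactive power: Q = Im(S) = 28.18 VAR.
Step 9 — Apparent power: |S| = 29.34 VA.
Step 10 — Power factor: PF = P/|S| = 0.2776 (lagging).

(a) P = 8.143 W  (b) Q = 28.18 VAR  (c) S = 29.34 VA  (d) PF = 0.2776 (lagging)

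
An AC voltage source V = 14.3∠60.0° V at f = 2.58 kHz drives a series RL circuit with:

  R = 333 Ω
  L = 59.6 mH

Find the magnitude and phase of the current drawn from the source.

Step 1 — Angular frequency: ω = 2π·f = 2π·2580 = 1.621e+04 rad/s.
Step 2 — Component impedances:
  R: Z = R = 333 Ω
  L: Z = jωL = j·1.621e+04·0.0596 = 0 + j966.2 Ω
Step 3 — Series combination: Z_total = R + L = 333 + j966.2 Ω = 1022∠71.0° Ω.
Step 4 — Source phasor: V = 14.3∠60.0° V = 7.15 + j12.38 V.
Step 5 — Ohm's law: I = V / Z_total = (7.15 + j12.38) / (333 + j966.2) = 0.01374 - j0.002666 A.
Step 6 — Convert to polar: |I| = 0.01399 A, ∠I = -11.0°.

I = 0.01399∠-11.0° A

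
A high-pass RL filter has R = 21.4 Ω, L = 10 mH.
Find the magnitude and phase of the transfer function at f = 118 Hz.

Step 1 — Angular frequency: ω = 2π·118 = 741.4 rad/s.
Step 2 — Transfer function: H(jω) = jωL/(R + jωL).
Step 3 — Numerator jωL = j·7.414; denominator R + jωL = 21.4 + j7.414.
Step 4 — H = 0.1072 + j0.3093.
Step 5 — Magnitude: |H| = 0.3274 (-9.7 dB); phase: φ = 70.9°.

|H| = 0.3274 (-9.7 dB), φ = 70.9°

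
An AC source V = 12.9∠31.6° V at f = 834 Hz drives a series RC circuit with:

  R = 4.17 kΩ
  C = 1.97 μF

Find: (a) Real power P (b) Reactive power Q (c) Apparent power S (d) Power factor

Step 1 — Angular frequency: ω = 2π·f = 2π·834 = 5240 rad/s.
Step 2 — Component impedances:
  R: Z = R = 4170 Ω
  C: Z = 1/(jωC) = -j/(ω·C) = 0 - j96.87 Ω
Step 3 — Series combination: Z_total = R + C = 4170 - j96.87 Ω = 4171∠-1.3° Ω.
Step 4 — Source phasor: V = 12.9∠31.6° V = 10.99 + j6.759 V.
Step 5 — Current: I = V / Z = 0.002596 + j0.001681 A = 0.003093∠32.9° A.
Step 6 — Complex power: S = V·I* = 0.03988 - j0.0009265 VA.
Step 7 — Real power: P = Re(S) = 0.03988 W.
Step 8 — Reactive power: Q = Im(S) = -0.0009265 VAR.
Step 9 — Apparent power: |S| = 0.0399 VA.
Step 10 — Power factor: PF = P/|S| = 0.9997 (leading).

(a) P = 0.03988 W  (b) Q = -0.0009265 VAR  (c) S = 0.0399 VA  (d) PF = 0.9997 (leading)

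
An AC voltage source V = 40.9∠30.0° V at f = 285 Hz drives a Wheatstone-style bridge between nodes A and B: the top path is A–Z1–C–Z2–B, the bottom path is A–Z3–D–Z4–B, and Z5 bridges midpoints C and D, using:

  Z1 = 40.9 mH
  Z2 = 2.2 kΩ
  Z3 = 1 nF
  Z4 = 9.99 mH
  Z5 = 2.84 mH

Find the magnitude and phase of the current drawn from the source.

Step 1 — Angular frequency: ω = 2π·f = 2π·285 = 1791 rad/s.
Step 2 — Component impedances:
  Z1: Z = jωL = j·1791·0.0409 = 0 + j73.24 Ω
  Z2: Z = R = 2200 Ω
  Z3: Z = 1/(jωC) = -j/(ω·C) = 0 - j5.584e+05 Ω
  Z4: Z = jωL = j·1791·0.00999 = 0 + j17.89 Ω
  Z5: Z = jωL = j·1791·0.00284 = 0 + j5.086 Ω
Step 3 — Bridge requires nodal analysis (the Z5 bridge couples midpoints C and D, so the two paths cannot be reduced to a simple series/parallel combination). Setting node B to ground and injecting 1 A at node A, the 3-node admittance system at A, C, D solves to V_A = Z_AB = 0.2399 + j96.22 Ω = 96.22∠89.9° Ω.
Step 4 — Source phasor: V = 40.9∠30.0° V = 35.42 + j20.45 V.
Step 5 — Ohm's law: I = V / Z_total = (35.42 + j20.45) / (0.2399 + j96.22) = 0.2134 - j0.3676 A.
Step 6 — Convert to polar: |I| = 0.4251 A, ∠I = -59.9°.

I = 0.4251∠-59.9° A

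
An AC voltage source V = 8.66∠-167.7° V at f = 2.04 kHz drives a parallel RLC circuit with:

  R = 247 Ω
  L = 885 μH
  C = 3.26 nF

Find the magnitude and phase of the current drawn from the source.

Step 1 — Angular frequency: ω = 2π·f = 2π·2040 = 1.282e+04 rad/s.
Step 2 — Component impedances:
  R: Z = R = 247 Ω
  L: Z = jωL = j·1.282e+04·0.000885 = 0 + j11.34 Ω
  C: Z = 1/(jωC) = -j/(ω·C) = 0 - j2.393e+04 Ω
Step 3 — Parallel combination: 1/Z_total = 1/R + 1/L + 1/C; Z_total = 0.5204 + j11.33 Ω = 11.34∠87.4° Ω.
Step 4 — Source phasor: V = 8.66∠-167.7° V = -8.461 - j1.845 V.
Step 5 — Ohm's law: I = V / Z_total = (-8.461 - j1.845) / (0.5204 + j11.33) = -0.1968 + j0.7381 A.
Step 6 — Convert to polar: |I| = 0.7639 A, ∠I = 104.9°.

I = 0.7639∠104.9° A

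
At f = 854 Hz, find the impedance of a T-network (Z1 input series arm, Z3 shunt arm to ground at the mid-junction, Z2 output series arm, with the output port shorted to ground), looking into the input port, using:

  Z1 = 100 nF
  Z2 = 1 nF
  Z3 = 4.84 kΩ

Step 1 — Angular frequency: ω = 2π·f = 2π·854 = 5366 rad/s.
Step 2 — Component impedances:
  Z1: Z = 1/(jωC) = -j/(ω·C) = 0 - j1864 Ω
  Z2: Z = 1/(jωC) = -j/(ω·C) = 0 - j1.864e+05 Ω
  Z3: Z = R = 4840 Ω
Step 3 — With the output port shorted to ground, the output series arm Z2 runs from the junction to ground; the shunt arm Z3 also runs from the junction to ground. They appear in parallel: Z3 || Z2 = 4837 - j125.6 Ω.
Step 4 — Series with input arm Z1: Z_in = Z1 + (Z3 || Z2) = 4837 - j1989 Ω = 5230∠-22.4° Ω.

Z = 4837 - j1989 Ω = 5230∠-22.4° Ω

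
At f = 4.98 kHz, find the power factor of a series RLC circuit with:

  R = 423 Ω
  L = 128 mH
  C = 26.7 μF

Step 1 — Angular frequency: ω = 2π·f = 2π·4980 = 3.129e+04 rad/s.
Step 2 — Component impedances:
  R: Z = R = 423 Ω
  L: Z = jωL = j·3.129e+04·0.128 = 0 + j4005 Ω
  C: Z = 1/(jωC) = -j/(ω·C) = 0 - j1.197 Ω
Step 3 — Series combination: Z_total = R + L + C = 423 + j4004 Ω = 4026∠84.0° Ω.
Step 4 — Power factor: PF = cos(φ) = Re(Z)/|Z| = 423/4026 = 0.1051.
Step 5 — Type: Im(Z) = 4004 ⇒ lagging (phase φ = 84.0°).

PF = 0.1051 (lagging, φ = 84.0°)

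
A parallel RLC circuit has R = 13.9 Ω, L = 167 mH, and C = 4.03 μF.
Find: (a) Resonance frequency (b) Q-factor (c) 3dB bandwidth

Step 1 — Resonance: ω₀ = 1/√(LC) = 1/√(0.167·4.03e-06) = 1219 rad/s.
Step 2 — f₀ = ω₀/(2π) = 194 Hz.
Step 3 — Parallel Q: Q = R/(ω₀L) = 13.9/(1219·0.167) = 0.06828.
Step 4 — Bandwidth: Δω = ω₀/Q = 1.785e+04 rad/s; BW = Δω/(2π) = 2841 Hz.

(a) f₀ = 194 Hz  (b) Q = 0.06828  (c) BW = 2841 Hz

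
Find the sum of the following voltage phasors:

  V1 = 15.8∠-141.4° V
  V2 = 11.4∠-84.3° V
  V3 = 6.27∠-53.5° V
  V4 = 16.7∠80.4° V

Step 1 — Convert each phasor to rectangular form:
  V1 = 15.8·(cos(-141.4°) + j·sin(-141.4°)) = -12.35 - j9.857 V
  V2 = 11.4·(cos(-84.3°) + j·sin(-84.3°)) = 1.132 - j11.34 V
  V3 = 6.27·(cos(-53.5°) + j·sin(-53.5°)) = 3.73 - j5.04 V
  V4 = 16.7·(cos(80.4°) + j·sin(80.4°)) = 2.785 + j16.47 V
Step 2 — Sum components: V_total = -4.701 - j9.775 V.
Step 3 — Convert to polar: |V_total| = 10.85 V, ∠V_total = -115.7°.

V_total = 10.85∠-115.7° V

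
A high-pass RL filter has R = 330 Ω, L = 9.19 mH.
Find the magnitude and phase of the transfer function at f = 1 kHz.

Step 1 — Angular frequency: ω = 2π·1000 = 6283 rad/s.
Step 2 — Transfer function: H(jω) = jωL/(R + jωL).
Step 3 — Numerator jωL = j·57.74; denominator R + jωL = 330 + j57.74.
Step 4 — H = 0.02971 + j0.1698.
Step 5 — Magnitude: |H| = 0.1724 (-15.3 dB); phase: φ = 80.1°.

|H| = 0.1724 (-15.3 dB), φ = 80.1°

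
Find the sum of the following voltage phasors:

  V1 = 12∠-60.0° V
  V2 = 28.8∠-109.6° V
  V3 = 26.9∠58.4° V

Step 1 — Convert each phasor to rectangular form:
  V1 = 12·(cos(-60.0°) + j·sin(-60.0°)) = 6 - j10.39 V
  V2 = 28.8·(cos(-109.6°) + j·sin(-109.6°)) = -9.661 - j27.13 V
  V3 = 26.9·(cos(58.4°) + j·sin(58.4°)) = 14.1 + j22.91 V
Step 2 — Sum components: V_total = 10.43 - j14.61 V.
Step 3 — Convert to polar: |V_total| = 17.96 V, ∠V_total = -54.5°.

V_total = 17.96∠-54.5° V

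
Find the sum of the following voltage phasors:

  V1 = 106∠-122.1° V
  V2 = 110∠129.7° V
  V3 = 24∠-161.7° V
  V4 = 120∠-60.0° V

Step 1 — Convert each phasor to rectangular form:
  V1 = 106·(cos(-122.1°) + j·sin(-122.1°)) = -56.33 - j89.79 V
  V2 = 110·(cos(129.7°) + j·sin(129.7°)) = -70.26 + j84.63 V
  V3 = 24·(cos(-161.7°) + j·sin(-161.7°)) = -22.79 - j7.536 V
  V4 = 120·(cos(-60.0°) + j·sin(-60.0°)) = 60 - j103.9 V
Step 2 — Sum components: V_total = -89.38 - j116.6 V.
Step 3 — Convert to polar: |V_total| = 146.9 V, ∠V_total = -127.5°.

V_total = 146.9∠-127.5° V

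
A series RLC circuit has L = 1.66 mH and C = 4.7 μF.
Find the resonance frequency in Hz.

Step 1 — Resonance condition Im(Z)=0 gives ω₀ = 1/√(LC).
Step 2 — ω₀ = 1/√(0.00166·4.7e-06) = 1.132e+04 rad/s.
Step 3 — f₀ = ω₀/(2π) = 1802 Hz.

f₀ = 1802 Hz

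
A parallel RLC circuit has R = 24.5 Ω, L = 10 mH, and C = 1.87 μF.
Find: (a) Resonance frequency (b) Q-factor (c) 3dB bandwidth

Step 1 — Resonance: ω₀ = 1/√(LC) = 1/√(0.01·1.87e-06) = 7313 rad/s.
Step 2 — f₀ = ω₀/(2π) = 1164 Hz.
Step 3 — Parallel Q: Q = R/(ω₀L) = 24.5/(7313·0.01) = 0.335.
Step 4 — Bandwidth: Δω = ω₀/Q = 2.183e+04 rad/s; BW = Δω/(2π) = 3474 Hz.

(a) f₀ = 1164 Hz  (b) Q = 0.335  (c) BW = 3474 Hz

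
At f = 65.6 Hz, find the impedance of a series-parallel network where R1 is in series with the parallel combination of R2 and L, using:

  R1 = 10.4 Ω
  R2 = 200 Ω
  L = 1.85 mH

Step 1 — Angular frequency: ω = 2π·f = 2π·65.6 = 412.2 rad/s.
Step 2 — Component impedances:
  R1: Z = R = 10.4 Ω
  R2: Z = R = 200 Ω
  L: Z = jωL = j·412.2·0.00185 = 0 + j0.7625 Ω
Step 3 — Parallel branch: R2 || L = 1/(1/R2 + 1/L) = 0.002907 + j0.7625 Ω.
Step 4 — Series with R1: Z_total = R1 + (R2 || L) = 10.4 + j0.7625 Ω = 10.43∠4.2° Ω.

Z = 10.4 + j0.7625 Ω = 10.43∠4.2° Ω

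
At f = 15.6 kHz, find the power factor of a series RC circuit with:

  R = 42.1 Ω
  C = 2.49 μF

Step 1 — Angular frequency: ω = 2π·f = 2π·1.56e+04 = 9.802e+04 rad/s.
Step 2 — Component impedances:
  R: Z = R = 42.1 Ω
  C: Z = 1/(jωC) = -j/(ω·C) = 0 - j4.097 Ω
Step 3 — Series combination: Z_total = R + C = 42.1 - j4.097 Ω = 42.3∠-5.6° Ω.
Step 4 — Power factor: PF = cos(φ) = Re(Z)/|Z| = 42.1/42.3 = 0.9953.
Step 5 — Type: Im(Z) = -4.097 ⇒ leading (phase φ = -5.6°).

PF = 0.9953 (leading, φ = -5.6°)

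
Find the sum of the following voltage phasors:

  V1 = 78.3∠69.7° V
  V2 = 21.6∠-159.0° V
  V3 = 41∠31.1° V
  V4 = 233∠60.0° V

Step 1 — Convert each phasor to rectangular form:
  V1 = 78.3·(cos(69.7°) + j·sin(69.7°)) = 27.17 + j73.44 V
  V2 = 21.6·(cos(-159.0°) + j·sin(-159.0°)) = -20.17 - j7.741 V
  V3 = 41·(cos(31.1°) + j·sin(31.1°)) = 35.11 + j21.18 V
  V4 = 233·(cos(60.0°) + j·sin(60.0°)) = 116.5 + j201.8 V
Step 2 — Sum components: V_total = 158.6 + j288.7 V.
Step 3 — Convert to polar: |V_total| = 329.4 V, ∠V_total = 61.2°.

V_total = 329.4∠61.2° V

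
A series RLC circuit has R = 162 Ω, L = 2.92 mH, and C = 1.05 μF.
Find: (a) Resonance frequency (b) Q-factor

Step 1 — Resonance condition Im(Z)=0 gives ω₀ = 1/√(LC).
Step 2 — ω₀ = 1/√(0.00292·1.05e-06) = 1.806e+04 rad/s.
Step 3 — f₀ = ω₀/(2π) = 2874 Hz.
Step 4 — Series Q: Q = ω₀L/R = 1.806e+04·0.00292/162 = 0.3255.

(a) f₀ = 2874 Hz  (b) Q = 0.3255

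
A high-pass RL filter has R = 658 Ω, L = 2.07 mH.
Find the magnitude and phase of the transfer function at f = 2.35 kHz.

Step 1 — Angular frequency: ω = 2π·2350 = 1.477e+04 rad/s.
Step 2 — Transfer function: H(jω) = jωL/(R + jωL).
Step 3 — Numerator jωL = j·30.56; denominator R + jωL = 658 + j30.56.
Step 4 — H = 0.002153 + j0.04635.
Step 5 — Magnitude: |H| = 0.0464 (-26.7 dB); phase: φ = 87.3°.

|H| = 0.0464 (-26.7 dB), φ = 87.3°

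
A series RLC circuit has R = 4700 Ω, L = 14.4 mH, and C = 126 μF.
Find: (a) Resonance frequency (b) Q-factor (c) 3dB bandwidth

Step 1 — Resonance condition Im(Z)=0 gives ω₀ = 1/√(LC).
Step 2 — ω₀ = 1/√(0.0144·0.000126) = 742.4 rad/s.
Step 3 — f₀ = ω₀/(2π) = 118.2 Hz.
Step 4 — Series Q: Q = ω₀L/R = 742.4·0.0144/4700 = 0.002275.
Step 5 — 3dB bandwidth: Δω = ω₀/Q = 3.264e+05 rad/s; BW = Δω/(2π) = 5.195e+04 Hz.

(a) f₀ = 118.2 Hz  (b) Q = 0.002275  (c) BW = 5.195e+04 Hz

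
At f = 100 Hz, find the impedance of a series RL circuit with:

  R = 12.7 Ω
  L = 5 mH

Step 1 — Angular frequency: ω = 2π·f = 2π·100 = 628.3 rad/s.
Step 2 — Component impedances:
  R: Z = R = 12.7 Ω
  L: Z = jωL = j·628.3·0.005 = 0 + j3.142 Ω
Step 3 — Series combination: Z_total = R + L = 12.7 + j3.142 Ω = 13.08∠13.9° Ω.

Z = 12.7 + j3.142 Ω = 13.08∠13.9° Ω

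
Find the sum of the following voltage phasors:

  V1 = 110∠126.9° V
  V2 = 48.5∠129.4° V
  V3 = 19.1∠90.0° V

Step 1 — Convert each phasor to rectangular form:
  V1 = 110·(cos(126.9°) + j·sin(126.9°)) = -66.05 + j87.97 V
  V2 = 48.5·(cos(129.4°) + j·sin(129.4°)) = -30.78 + j37.48 V
  V3 = 19.1·(cos(90.0°) + j·sin(90.0°)) = 0 + j19.1 V
Step 2 — Sum components: V_total = -96.83 + j144.5 V.
Step 3 — Convert to polar: |V_total| = 174 V, ∠V_total = 123.8°.

V_total = 174∠123.8° V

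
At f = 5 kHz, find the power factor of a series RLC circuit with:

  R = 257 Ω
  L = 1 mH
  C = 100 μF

Step 1 — Angular frequency: ω = 2π·f = 2π·5000 = 3.142e+04 rad/s.
Step 2 — Component impedances:
  R: Z = R = 257 Ω
  L: Z = jωL = j·3.142e+04·0.001 = 0 + j31.42 Ω
  C: Z = 1/(jωC) = -j/(ω·C) = 0 - j0.3183 Ω
Step 3 — Series combination: Z_total = R + L + C = 257 + j31.1 Ω = 258.9∠6.9° Ω.
Step 4 — Power factor: PF = cos(φ) = Re(Z)/|Z| = 257/258.87 = 0.9928.
Step 5 — Type: Im(Z) = 31.1 ⇒ lagging (phase φ = 6.9°).

PF = 0.9928 (lagging, φ = 6.9°)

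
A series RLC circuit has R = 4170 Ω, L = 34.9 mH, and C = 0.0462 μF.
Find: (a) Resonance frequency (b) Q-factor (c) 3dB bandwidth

Step 1 — Resonance: ω₀ = 1/√(LC) = 1/√(0.0349·4.62e-08) = 2.49e+04 rad/s.
Step 2 — f₀ = ω₀/(2π) = 3964 Hz.
Step 3 — Series Q: Q = ω₀L/R = 2.49e+04·0.0349/4170 = 0.2084.
Step 4 — Bandwidth: Δω = ω₀/Q = 1.195e+05 rad/s; BW = Δω/(2π) = 1.902e+04 Hz.

(a) f₀ = 3964 Hz  (b) Q = 0.2084  (c) BW = 1.902e+04 Hz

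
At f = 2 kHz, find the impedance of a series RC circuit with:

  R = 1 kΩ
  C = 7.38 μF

Step 1 — Angular frequency: ω = 2π·f = 2π·2000 = 1.257e+04 rad/s.
Step 2 — Component impedances:
  R: Z = R = 1000 Ω
  C: Z = 1/(jωC) = -j/(ω·C) = 0 - j10.78 Ω
Step 3 — Series combination: Z_total = R + C = 1000 - j10.78 Ω = 1000∠-0.6° Ω.

Z = 1000 - j10.78 Ω = 1000∠-0.6° Ω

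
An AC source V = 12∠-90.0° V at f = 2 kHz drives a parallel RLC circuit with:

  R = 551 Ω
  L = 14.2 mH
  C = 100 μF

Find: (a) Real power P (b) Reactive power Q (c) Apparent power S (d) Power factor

Step 1 — Angular frequency: ω = 2π·f = 2π·2000 = 1.257e+04 rad/s.
Step 2 — Component impedances:
  R: Z = R = 551 Ω
  L: Z = jωL = j·1.257e+04·0.0142 = 0 + j178.4 Ω
  C: Z = 1/(jωC) = -j/(ω·C) = 0 - j0.7958 Ω
Step 3 — Parallel combination: 1/Z_total = 1/R + 1/L + 1/C; Z_total = 0.00116 - j0.7993 Ω = 0.7993∠-89.9° Ω.
Step 4 — Source phasor: V = 12∠-90.0° V = 0 - j12 V.
Step 5 — Current: I = V / Z = 15.01 - j0.02178 A = 15.01∠-0.1° A.
Step 6 — Complex power: S = V·I* = 0.2613 - j180.1 VA.
Step 7 — Real power: P = Re(S) = 0.2613 W.
Step 8 — Reactive power: Q = Im(S) = -180.1 VAR.
Step 9 — Apparent power: |S| = 180.1 VA.
Step 10 — Power factor: PF = P/|S| = 0.001451 (leading).

(a) P = 0.2613 W  (b) Q = -180.1 VAR  (c) S = 180.1 VA  (d) PF = 0.001451 (leading)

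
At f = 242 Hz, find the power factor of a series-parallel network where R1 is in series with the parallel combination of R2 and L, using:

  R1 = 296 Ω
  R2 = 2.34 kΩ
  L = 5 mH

Step 1 — Angular frequency: ω = 2π·f = 2π·242 = 1521 rad/s.
Step 2 — Component impedances:
  R1: Z = R = 296 Ω
  R2: Z = R = 2340 Ω
  L: Z = jωL = j·1521·0.005 = 0 + j7.603 Ω
Step 3 — Parallel branch: R2 || L = 1/(1/R2 + 1/L) = 0.0247 + j7.603 Ω.
Step 4 — Series with R1: Z_total = R1 + (R2 || L) = 296 + j7.603 Ω = 296.1∠1.5° Ω.
Step 5 — Power factor: PF = cos(φ) = Re(Z)/|Z| = 296/296.1 = 0.9997.
Step 6 — Type: Im(Z) = 7.603 ⇒ lagging (phase φ = 1.5°).

PF = 0.9997 (lagging, φ = 1.5°)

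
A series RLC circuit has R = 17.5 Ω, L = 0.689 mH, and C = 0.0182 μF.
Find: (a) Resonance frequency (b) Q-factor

Step 1 — Resonance condition Im(Z)=0 gives ω₀ = 1/√(LC).
Step 2 — ω₀ = 1/√(0.000689·1.82e-08) = 2.824e+05 rad/s.
Step 3 — f₀ = ω₀/(2π) = 4.494e+04 Hz.
Step 4 — Series Q: Q = ω₀L/R = 2.824e+05·0.000689/17.5 = 11.12.

(a) f₀ = 4.494e+04 Hz  (b) Q = 11.12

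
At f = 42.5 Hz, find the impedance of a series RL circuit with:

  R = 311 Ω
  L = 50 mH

Step 1 — Angular frequency: ω = 2π·f = 2π·42.5 = 267 rad/s.
Step 2 — Component impedances:
  R: Z = R = 311 Ω
  L: Z = jωL = j·267·0.05 = 0 + j13.35 Ω
Step 3 — Series combination: Z_total = R + L = 311 + j13.35 Ω = 311.3∠2.5° Ω.

Z = 311 + j13.35 Ω = 311.3∠2.5° Ω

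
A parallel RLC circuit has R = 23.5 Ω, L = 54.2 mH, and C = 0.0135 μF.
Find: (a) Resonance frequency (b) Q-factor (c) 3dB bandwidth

Step 1 — Resonance: ω₀ = 1/√(LC) = 1/√(0.0542·1.35e-08) = 3.697e+04 rad/s.
Step 2 — f₀ = ω₀/(2π) = 5884 Hz.
Step 3 — Parallel Q: Q = R/(ω₀L) = 23.5/(3.697e+04·0.0542) = 0.01173.
Step 4 — Bandwidth: Δω = ω₀/Q = 3.152e+06 rad/s; BW = Δω/(2π) = 5.017e+05 Hz.

(a) f₀ = 5884 Hz  (b) Q = 0.01173  (c) BW = 5.017e+05 Hz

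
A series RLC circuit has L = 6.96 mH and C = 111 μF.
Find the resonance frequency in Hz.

Step 1 — Resonance condition Im(Z)=0 gives ω₀ = 1/√(LC).
Step 2 — ω₀ = 1/√(0.00696·0.000111) = 1138 rad/s.
Step 3 — f₀ = ω₀/(2π) = 181.1 Hz.

f₀ = 181.1 Hz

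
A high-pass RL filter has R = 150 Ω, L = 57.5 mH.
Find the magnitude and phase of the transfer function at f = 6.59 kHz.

Step 1 — Angular frequency: ω = 2π·6590 = 4.141e+04 rad/s.
Step 2 — Transfer function: H(jω) = jωL/(R + jωL).
Step 3 — Numerator jωL = j·2381; denominator R + jωL = 150 + j2381.
Step 4 — H = 0.996 + j0.06275.
Step 5 — Magnitude: |H| = 0.998 (-0.0 dB); phase: φ = 3.6°.

|H| = 0.998 (-0.0 dB), φ = 3.6°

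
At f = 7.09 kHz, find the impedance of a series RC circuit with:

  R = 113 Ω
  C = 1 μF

Step 1 — Angular frequency: ω = 2π·f = 2π·7090 = 4.455e+04 rad/s.
Step 2 — Component impedances:
  R: Z = R = 113 Ω
  C: Z = 1/(jωC) = -j/(ω·C) = 0 - j22.45 Ω
Step 3 — Series combination: Z_total = R + C = 113 - j22.45 Ω = 115.2∠-11.2° Ω.

Z = 113 - j22.45 Ω = 115.2∠-11.2° Ω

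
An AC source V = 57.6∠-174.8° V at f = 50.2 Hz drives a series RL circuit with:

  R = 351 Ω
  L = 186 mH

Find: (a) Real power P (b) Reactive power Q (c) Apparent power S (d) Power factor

Step 1 — Angular frequency: ω = 2π·f = 2π·50.2 = 315.4 rad/s.
Step 2 — Component impedances:
  R: Z = R = 351 Ω
  L: Z = jωL = j·315.4·0.186 = 0 + j58.67 Ω
Step 3 — Series combination: Z_total = R + L = 351 + j58.67 Ω = 355.9∠9.5° Ω.
Step 4 — Source phasor: V = 57.6∠-174.8° V = -57.36 - j5.22 V.
Step 5 — Current: I = V / Z = -0.1614 + j0.0121 A = 0.1619∠175.7° A.
Step 6 — Complex power: S = V·I* = 9.195 + j1.537 VA.
Step 7 — Real power: P = Re(S) = 9.195 W.
Step 8 — Reactive power: Q = Im(S) = 1.537 VAR.
Step 9 — Apparent power: |S| = 9.323 VA.
Step 10 — Power factor: PF = P/|S| = 0.9863 (lagging).

(a) P = 9.195 W  (b) Q = 1.537 VAR  (c) S = 9.323 VA  (d) PF = 0.9863 (lagging)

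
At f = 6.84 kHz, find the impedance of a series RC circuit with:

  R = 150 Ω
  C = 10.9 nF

Step 1 — Angular frequency: ω = 2π·f = 2π·6840 = 4.298e+04 rad/s.
Step 2 — Component impedances:
  R: Z = R = 150 Ω
  C: Z = 1/(jωC) = -j/(ω·C) = 0 - j2135 Ω
Step 3 — Series combination: Z_total = R + C = 150 - j2135 Ω = 2140∠-86.0° Ω.

Z = 150 - j2135 Ω = 2140∠-86.0° Ω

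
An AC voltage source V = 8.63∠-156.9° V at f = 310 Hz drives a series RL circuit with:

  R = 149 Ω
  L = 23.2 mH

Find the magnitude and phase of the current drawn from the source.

Step 1 — Angular frequency: ω = 2π·f = 2π·310 = 1948 rad/s.
Step 2 — Component impedances:
  R: Z = R = 149 Ω
  L: Z = jωL = j·1948·0.0232 = 0 + j45.19 Ω
Step 3 — Series combination: Z_total = R + L = 149 + j45.19 Ω = 155.7∠16.9° Ω.
Step 4 — Source phasor: V = 8.63∠-156.9° V = -7.938 - j3.386 V.
Step 5 — Ohm's law: I = V / Z_total = (-7.938 - j3.386) / (149 + j45.19) = -0.0551 - j0.006013 A.
Step 6 — Convert to polar: |I| = 0.05543 A, ∠I = -173.8°.

I = 0.05543∠-173.8° A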